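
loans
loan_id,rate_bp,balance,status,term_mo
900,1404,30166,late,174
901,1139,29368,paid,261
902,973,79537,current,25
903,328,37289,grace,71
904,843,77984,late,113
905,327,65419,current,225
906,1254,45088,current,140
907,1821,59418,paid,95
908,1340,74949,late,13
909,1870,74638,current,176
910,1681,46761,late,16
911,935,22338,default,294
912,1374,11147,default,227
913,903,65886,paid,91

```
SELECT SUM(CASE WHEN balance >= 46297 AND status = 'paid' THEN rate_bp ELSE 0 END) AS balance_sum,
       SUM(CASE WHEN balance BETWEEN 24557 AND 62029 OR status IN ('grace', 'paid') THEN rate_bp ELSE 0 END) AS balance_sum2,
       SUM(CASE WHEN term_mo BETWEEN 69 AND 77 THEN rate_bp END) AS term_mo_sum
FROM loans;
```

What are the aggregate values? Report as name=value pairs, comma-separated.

balance_sum=2724, balance_sum2=8530, term_mo_sum=328

[balance_sum: balance >= 46297 AND status = 'paid']
loan_id=900: ✗
loan_id=901: ✗
loan_id=902: ✗
loan_id=903: ✗
loan_id=904: ✗
loan_id=905: ✗
loan_id=906: ✗
loan_id=907: ✓ → 1821
loan_id=908: ✗
loan_id=909: ✗
loan_id=910: ✗
loan_id=911: ✗
loan_id=912: ✗
loan_id=913: ✓ → 903
balance_sum = 1821 + 903 = 2724
—
[balance_sum2: balance BETWEEN 24557 AND 62029 OR status IN ('grace', 'paid')]
loan_id=900: ✓ → 1404
loan_id=901: ✓ → 1139
loan_id=902: ✗
loan_id=903: ✓ → 328
loan_id=904: ✗
loan_id=905: ✗
loan_id=906: ✓ → 1254
loan_id=907: ✓ → 1821
loan_id=908: ✗
loan_id=909: ✗
loan_id=910: ✓ → 1681
loan_id=911: ✗
loan_id=912: ✗
loan_id=913: ✓ → 903
balance_sum2 = 1404 + 1139 + 328 + 1254 + 1821 + 1681 + 903 = 8530
—
[term_mo_sum: term_mo BETWEEN 69 AND 77]
loan_id=900: ✗
loan_id=901: ✗
loan_id=902: ✗
loan_id=903: ✓ → 328
loan_id=904: ✗
loan_id=905: ✗
loan_id=906: ✗
loan_id=907: ✗
loan_id=908: ✗
loan_id=909: ✗
loan_id=910: ✗
loan_id=911: ✗
loan_id=912: ✗
loan_id=913: ✗
term_mo_sum = 328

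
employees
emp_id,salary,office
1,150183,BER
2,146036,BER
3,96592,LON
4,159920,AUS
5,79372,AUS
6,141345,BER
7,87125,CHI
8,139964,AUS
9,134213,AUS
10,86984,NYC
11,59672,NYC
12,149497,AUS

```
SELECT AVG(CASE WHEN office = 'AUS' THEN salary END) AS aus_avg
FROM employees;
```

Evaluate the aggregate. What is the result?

emp_id=1: ✗
emp_id=2: ✗
emp_id=3: ✗
emp_id=4: ✓ → 159920
emp_id=5: ✓ → 79372
emp_id=6: ✗
emp_id=7: ✗
emp_id=8: ✓ → 139964
emp_id=9: ✓ → 134213
emp_id=10: ✗
emp_id=11: ✗
emp_id=12: ✓ → 149497
aus_avg = (159920 + 79372 + 139964 + 134213 + 149497) / 5 = 132593.2

132593.2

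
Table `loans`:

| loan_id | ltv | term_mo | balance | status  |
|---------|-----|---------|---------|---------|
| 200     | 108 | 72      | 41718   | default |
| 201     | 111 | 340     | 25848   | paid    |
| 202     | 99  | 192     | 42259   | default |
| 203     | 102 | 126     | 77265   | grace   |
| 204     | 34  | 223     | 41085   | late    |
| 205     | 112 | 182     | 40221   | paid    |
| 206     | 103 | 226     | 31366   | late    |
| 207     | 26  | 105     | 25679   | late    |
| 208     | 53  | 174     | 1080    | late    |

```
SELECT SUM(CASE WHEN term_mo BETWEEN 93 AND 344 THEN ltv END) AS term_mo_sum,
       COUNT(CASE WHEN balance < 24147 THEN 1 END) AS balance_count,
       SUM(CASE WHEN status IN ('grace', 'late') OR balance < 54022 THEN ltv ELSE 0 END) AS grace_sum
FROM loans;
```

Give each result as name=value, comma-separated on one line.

[term_mo_sum: term_mo BETWEEN 93 AND 344]
loan_id=200: ✗
loan_id=201: ✓ → 111
loan_id=202: ✓ → 99
loan_id=203: ✓ → 102
loan_id=204: ✓ → 34
loan_id=205: ✓ → 112
loan_id=206: ✓ → 103
loan_id=207: ✓ → 26
loan_id=208: ✓ → 53
term_mo_sum = 111 + 99 + 102 + 34 + 112 + 103 + 26 + 53 = 640
—
[balance_count: balance < 24147]
loan_id=200: ✗
loan_id=201: ✗
loan_id=202: ✗
loan_id=203: ✗
loan_id=204: ✗
loan_id=205: ✗
loan_id=206: ✗
loan_id=207: ✗
loan_id=208: ✓ → 1
balance_count = COUNT(1) = 1
—
[grace_sum: status IN ('grace', 'late') OR balance < 54022]
loan_id=200: ✓ → 108
loan_id=201: ✓ → 111
loan_id=202: ✓ → 99
loan_id=203: ✓ → 102
loan_id=204: ✓ → 34
loan_id=205: ✓ → 112
loan_id=206: ✓ → 103
loan_id=207: ✓ → 26
loan_id=208: ✓ → 53
grace_sum = 108 + 111 + 99 + 102 + 34 + 112 + 103 + 26 + 53 = 748

term_mo_sum=640, balance_count=1, grace_sum=748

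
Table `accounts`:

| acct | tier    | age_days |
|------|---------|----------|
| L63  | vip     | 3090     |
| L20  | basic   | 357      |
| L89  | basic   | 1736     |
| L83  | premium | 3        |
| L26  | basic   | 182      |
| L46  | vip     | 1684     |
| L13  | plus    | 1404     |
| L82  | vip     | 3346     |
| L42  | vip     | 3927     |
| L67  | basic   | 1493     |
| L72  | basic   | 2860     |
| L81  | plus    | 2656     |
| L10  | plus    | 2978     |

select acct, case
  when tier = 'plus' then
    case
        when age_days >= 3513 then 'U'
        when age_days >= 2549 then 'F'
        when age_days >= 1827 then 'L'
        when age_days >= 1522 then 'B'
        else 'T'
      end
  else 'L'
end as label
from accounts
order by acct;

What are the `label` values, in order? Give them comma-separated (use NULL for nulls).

F, T, L, L, L, L, L, L, L, F, L, L, L

acct=L10: tier='plus' → inner[age_days >= 2549] → F
acct=L13: tier='plus' → inner[ELSE] → T
acct=L20: tier='basic' → outer ELSE → L
acct=L26: tier='basic' → outer ELSE → L
acct=L42: tier='vip' → outer ELSE → L
acct=L46: tier='vip' → outer ELSE → L
acct=L63: tier='vip' → outer ELSE → L
acct=L67: tier='basic' → outer ELSE → L
acct=L72: tier='basic' → outer ELSE → L
acct=L81: tier='plus' → inner[age_days >= 2549] → F
acct=L82: tier='vip' → outer ELSE → L
acct=L83: tier='premium' → outer ELSE → L
acct=L89: tier='basic' → outer ELSE → L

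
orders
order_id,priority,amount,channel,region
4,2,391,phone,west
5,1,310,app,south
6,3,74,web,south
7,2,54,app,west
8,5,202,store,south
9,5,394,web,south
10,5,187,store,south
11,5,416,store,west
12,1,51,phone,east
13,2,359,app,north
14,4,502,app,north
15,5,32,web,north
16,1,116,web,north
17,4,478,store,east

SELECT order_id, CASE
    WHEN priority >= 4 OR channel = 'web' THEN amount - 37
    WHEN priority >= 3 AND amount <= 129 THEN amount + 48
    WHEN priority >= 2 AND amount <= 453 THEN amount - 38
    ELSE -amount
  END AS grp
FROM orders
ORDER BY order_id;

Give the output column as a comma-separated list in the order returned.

order_id=4: priority >= 2 AND amount <= 453 → 353
order_id=5: ELSE → -310
order_id=6: priority >= 4 OR channel = 'web' → 37
order_id=7: priority >= 2 AND amount <= 453 → 16
order_id=8: priority >= 4 OR channel = 'web' → 165
order_id=9: priority >= 4 OR channel = 'web' → 357
order_id=10: priority >= 4 OR channel = 'web' → 150
order_id=11: priority >= 4 OR channel = 'web' → 379
order_id=12: ELSE → -51
order_id=13: priority >= 2 AND amount <= 453 → 321
order_id=14: priority >= 4 OR channel = 'web' → 465
order_id=15: priority >= 4 OR channel = 'web' → -5
order_id=16: priority >= 4 OR channel = 'web' → 79
order_id=17: priority >= 4 OR channel = 'web' → 441

353, -310, 37, 16, 165, 357, 150, 379, -51, 321, 465, -5, 79, 441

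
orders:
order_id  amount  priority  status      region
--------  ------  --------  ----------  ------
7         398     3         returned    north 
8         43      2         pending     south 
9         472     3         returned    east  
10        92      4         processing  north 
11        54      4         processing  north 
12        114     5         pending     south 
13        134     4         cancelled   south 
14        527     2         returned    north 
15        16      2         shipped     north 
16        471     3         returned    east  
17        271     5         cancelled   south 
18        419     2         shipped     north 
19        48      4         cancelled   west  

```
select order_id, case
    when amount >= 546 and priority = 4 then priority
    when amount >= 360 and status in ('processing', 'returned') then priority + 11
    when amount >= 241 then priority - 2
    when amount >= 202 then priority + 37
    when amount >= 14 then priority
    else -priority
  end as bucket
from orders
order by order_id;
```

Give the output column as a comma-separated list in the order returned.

order_id=7: amount >= 360 and status in ('processing', 'returned') → 14
order_id=8: amount >= 14 → 2
order_id=9: amount >= 360 and status in ('processing', 'returned') → 14
order_id=10: amount >= 14 → 4
order_id=11: amount >= 14 → 4
order_id=12: amount >= 14 → 5
order_id=13: amount >= 14 → 4
order_id=14: amount >= 360 and status in ('processing', 'returned') → 13
order_id=15: amount >= 14 → 2
order_id=16: amount >= 360 and status in ('processing', 'returned') → 14
order_id=17: amount >= 241 → 3
order_id=18: amount >= 241 → 0
order_id=19: amount >= 14 → 4

14, 2, 14, 4, 4, 5, 4, 13, 2, 14, 3, 0, 4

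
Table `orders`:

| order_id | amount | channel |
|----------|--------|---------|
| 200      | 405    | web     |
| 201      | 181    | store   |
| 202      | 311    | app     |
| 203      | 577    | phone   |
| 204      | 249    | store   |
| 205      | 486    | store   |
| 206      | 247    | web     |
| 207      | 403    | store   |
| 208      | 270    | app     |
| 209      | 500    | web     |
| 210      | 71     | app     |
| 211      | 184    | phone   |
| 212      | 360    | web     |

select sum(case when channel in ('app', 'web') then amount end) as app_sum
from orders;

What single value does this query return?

order_id=200: ✓ → 405
order_id=201: ✗
order_id=202: ✓ → 311
order_id=203: ✗
order_id=204: ✗
order_id=205: ✗
order_id=206: ✓ → 247
order_id=207: ✗
order_id=208: ✓ → 270
order_id=209: ✓ → 500
order_id=210: ✓ → 71
order_id=211: ✗
order_id=212: ✓ → 360
app_sum = 405 + 311 + 247 + 270 + 500 + 71 + 360 = 2164

2164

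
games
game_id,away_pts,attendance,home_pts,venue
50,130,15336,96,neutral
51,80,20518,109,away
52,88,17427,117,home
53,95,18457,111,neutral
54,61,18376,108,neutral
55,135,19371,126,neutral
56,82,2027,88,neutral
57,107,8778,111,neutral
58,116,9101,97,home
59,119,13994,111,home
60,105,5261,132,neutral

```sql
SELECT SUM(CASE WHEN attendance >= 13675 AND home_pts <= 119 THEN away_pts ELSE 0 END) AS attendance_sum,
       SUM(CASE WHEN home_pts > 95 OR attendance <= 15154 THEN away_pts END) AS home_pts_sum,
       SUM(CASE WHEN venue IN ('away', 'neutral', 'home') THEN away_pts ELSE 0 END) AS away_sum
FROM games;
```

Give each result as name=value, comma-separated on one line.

attendance_sum=573, home_pts_sum=1118, away_sum=1118

[attendance_sum: attendance >= 13675 AND home_pts <= 119]
game_id=50: ✓ → 130
game_id=51: ✓ → 80
game_id=52: ✓ → 88
game_id=53: ✓ → 95
game_id=54: ✓ → 61
game_id=55: ✗
game_id=56: ✗
game_id=57: ✗
game_id=58: ✗
game_id=59: ✓ → 119
game_id=60: ✗
attendance_sum = 130 + 80 + 88 + 95 + 61 + 119 = 573
—
[home_pts_sum: home_pts > 95 OR attendance <= 15154]
game_id=50: ✓ → 130
game_id=51: ✓ → 80
game_id=52: ✓ → 88
game_id=53: ✓ → 95
game_id=54: ✓ → 61
game_id=55: ✓ → 135
game_id=56: ✓ → 82
game_id=57: ✓ → 107
game_id=58: ✓ → 116
game_id=59: ✓ → 119
game_id=60: ✓ → 105
home_pts_sum = 130 + 80 + 88 + 95 + 61 + 135 + 82 + 107 + 116 + 119 + 105 = 1118
—
[away_sum: venue IN ('away', 'neutral', 'home')]
game_id=50: ✓ → 130
game_id=51: ✓ → 80
game_id=52: ✓ → 88
game_id=53: ✓ → 95
game_id=54: ✓ → 61
game_id=55: ✓ → 135
game_id=56: ✓ → 82
game_id=57: ✓ → 107
game_id=58: ✓ → 116
game_id=59: ✓ → 119
game_id=60: ✓ → 105
away_sum = 130 + 80 + 88 + 95 + 61 + 135 + 82 + 107 + 116 + 119 + 105 = 1118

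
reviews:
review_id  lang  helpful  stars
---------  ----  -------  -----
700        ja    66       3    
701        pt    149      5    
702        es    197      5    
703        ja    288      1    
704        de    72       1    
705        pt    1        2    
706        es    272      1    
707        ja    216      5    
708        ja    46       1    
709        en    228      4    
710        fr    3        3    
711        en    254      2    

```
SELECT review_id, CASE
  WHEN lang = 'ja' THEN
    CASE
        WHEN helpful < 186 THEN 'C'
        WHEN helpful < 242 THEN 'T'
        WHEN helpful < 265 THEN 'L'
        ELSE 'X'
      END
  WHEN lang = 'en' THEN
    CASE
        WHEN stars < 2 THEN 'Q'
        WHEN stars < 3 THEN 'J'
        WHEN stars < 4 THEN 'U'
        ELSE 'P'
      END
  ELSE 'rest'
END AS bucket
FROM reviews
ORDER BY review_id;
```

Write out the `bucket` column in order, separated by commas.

C, rest, rest, X, rest, rest, rest, T, C, P, rest, J

review_id=700: lang='ja' → inner[helpful < 186] → C
review_id=701: lang='pt' → outer ELSE → rest
review_id=702: lang='es' → outer ELSE → rest
review_id=703: lang='ja' → inner[ELSE] → X
review_id=704: lang='de' → outer ELSE → rest
review_id=705: lang='pt' → outer ELSE → rest
review_id=706: lang='es' → outer ELSE → rest
review_id=707: lang='ja' → inner[helpful < 242] → T
review_id=708: lang='ja' → inner[helpful < 186] → C
review_id=709: lang='en' → inner[ELSE] → P
review_id=710: lang='fr' → outer ELSE → rest
review_id=711: lang='en' → inner[stars < 3] → J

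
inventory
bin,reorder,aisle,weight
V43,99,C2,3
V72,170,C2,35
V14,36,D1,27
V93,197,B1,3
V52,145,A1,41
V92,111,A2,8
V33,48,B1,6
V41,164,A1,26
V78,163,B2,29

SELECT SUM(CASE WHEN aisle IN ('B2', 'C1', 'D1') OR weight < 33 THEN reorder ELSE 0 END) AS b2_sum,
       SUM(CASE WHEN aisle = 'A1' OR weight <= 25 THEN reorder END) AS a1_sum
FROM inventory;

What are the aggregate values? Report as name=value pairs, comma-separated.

[b2_sum: aisle IN ('B2', 'C1', 'D1') OR weight < 33]
bin=V43: ✓ → 99
bin=V72: ✗
bin=V14: ✓ → 36
bin=V93: ✓ → 197
bin=V52: ✗
bin=V92: ✓ → 111
bin=V33: ✓ → 48
bin=V41: ✓ → 164
bin=V78: ✓ → 163
b2_sum = 99 + 36 + 197 + 111 + 48 + 164 + 163 = 818
—
[a1_sum: aisle = 'A1' OR weight <= 25]
bin=V43: ✓ → 99
bin=V72: ✗
bin=V14: ✗
bin=V93: ✓ → 197
bin=V52: ✓ → 145
bin=V92: ✓ → 111
bin=V33: ✓ → 48
bin=V41: ✓ → 164
bin=V78: ✗
a1_sum = 99 + 197 + 145 + 111 + 48 + 164 = 764

b2_sum=818, a1_sum=764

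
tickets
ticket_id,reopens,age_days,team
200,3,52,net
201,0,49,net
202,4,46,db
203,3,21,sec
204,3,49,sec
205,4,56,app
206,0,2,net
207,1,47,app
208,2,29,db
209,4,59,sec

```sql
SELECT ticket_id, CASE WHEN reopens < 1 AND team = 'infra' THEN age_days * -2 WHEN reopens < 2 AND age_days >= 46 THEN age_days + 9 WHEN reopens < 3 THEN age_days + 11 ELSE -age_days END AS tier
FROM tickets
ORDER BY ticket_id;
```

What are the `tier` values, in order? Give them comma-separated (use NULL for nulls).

-52, 58, -46, -21, -49, -56, 13, 56, 40, -59

ticket_id=200: ELSE → -52
ticket_id=201: reopens < 2 AND age_days >= 46 → 58
ticket_id=202: ELSE → -46
ticket_id=203: ELSE → -21
ticket_id=204: ELSE → -49
ticket_id=205: ELSE → -56
ticket_id=206: reopens < 3 → 13
ticket_id=207: reopens < 2 AND age_days >= 46 → 56
ticket_id=208: reopens < 3 → 40
ticket_id=209: ELSE → -59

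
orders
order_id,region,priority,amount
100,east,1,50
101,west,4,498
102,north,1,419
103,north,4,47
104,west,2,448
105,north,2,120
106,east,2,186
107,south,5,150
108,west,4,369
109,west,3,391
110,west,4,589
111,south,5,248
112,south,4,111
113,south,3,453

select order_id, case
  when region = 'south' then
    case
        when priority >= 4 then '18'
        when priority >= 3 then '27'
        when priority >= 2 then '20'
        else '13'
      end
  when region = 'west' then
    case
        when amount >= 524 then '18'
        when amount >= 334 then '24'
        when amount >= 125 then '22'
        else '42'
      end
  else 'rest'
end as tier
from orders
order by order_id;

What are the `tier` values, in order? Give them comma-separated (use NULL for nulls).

rest, 24, rest, rest, 24, rest, rest, 18, 24, 24, 18, 18, 18, 27

order_id=100: region='east' → outer ELSE → rest
order_id=101: region='west' → inner[amount >= 334] → 24
order_id=102: region='north' → outer ELSE → rest
order_id=103: region='north' → outer ELSE → rest
order_id=104: region='west' → inner[amount >= 334] → 24
order_id=105: region='north' → outer ELSE → rest
order_id=106: region='east' → outer ELSE → rest
order_id=107: region='south' → inner[priority >= 4] → 18
order_id=108: region='west' → inner[amount >= 334] → 24
order_id=109: region='west' → inner[amount >= 334] → 24
order_id=110: region='west' → inner[amount >= 524] → 18
order_id=111: region='south' → inner[priority >= 4] → 18
order_id=112: region='south' → inner[priority >= 4] → 18
order_id=113: region='south' → inner[priority >= 3] → 27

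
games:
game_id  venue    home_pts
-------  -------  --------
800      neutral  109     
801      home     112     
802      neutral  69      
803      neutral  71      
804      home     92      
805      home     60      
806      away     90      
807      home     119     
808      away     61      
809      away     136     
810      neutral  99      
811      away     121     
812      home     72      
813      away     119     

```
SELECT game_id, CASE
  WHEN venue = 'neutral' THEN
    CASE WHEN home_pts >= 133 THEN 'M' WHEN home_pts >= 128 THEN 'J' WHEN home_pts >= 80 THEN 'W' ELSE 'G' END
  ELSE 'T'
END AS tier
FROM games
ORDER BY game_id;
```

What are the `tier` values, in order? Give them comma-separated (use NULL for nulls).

game_id=800: venue='neutral' → inner[home_pts >= 80] → W
game_id=801: venue='home' → outer ELSE → T
game_id=802: venue='neutral' → inner[ELSE] → G
game_id=803: venue='neutral' → inner[ELSE] → G
game_id=804: venue='home' → outer ELSE → T
game_id=805: venue='home' → outer ELSE → T
game_id=806: venue='away' → outer ELSE → T
game_id=807: venue='home' → outer ELSE → T
game_id=808: venue='away' → outer ELSE → T
game_id=809: venue='away' → outer ELSE → T
game_id=810: venue='neutral' → inner[home_pts >= 80] → W
game_id=811: venue='away' → outer ELSE → T
game_id=812: venue='home' → outer ELSE → T
game_id=813: venue='away' → outer ELSE → T

W, T, G, G, T, T, T, T, T, T, W, T, T, T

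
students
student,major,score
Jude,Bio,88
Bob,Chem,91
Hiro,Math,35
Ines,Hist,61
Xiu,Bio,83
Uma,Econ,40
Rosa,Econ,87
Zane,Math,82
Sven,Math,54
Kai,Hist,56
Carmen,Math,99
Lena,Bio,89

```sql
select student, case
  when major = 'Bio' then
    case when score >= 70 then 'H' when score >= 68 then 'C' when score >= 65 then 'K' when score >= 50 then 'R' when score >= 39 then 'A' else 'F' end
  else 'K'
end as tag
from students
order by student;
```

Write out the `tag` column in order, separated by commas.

student=Bob: major='Chem' → outer ELSE → K
student=Carmen: major='Math' → outer ELSE → K
student=Hiro: major='Math' → outer ELSE → K
student=Ines: major='Hist' → outer ELSE → K
student=Jude: major='Bio' → inner[score >= 70] → H
student=Kai: major='Hist' → outer ELSE → K
student=Lena: major='Bio' → inner[score >= 70] → H
student=Rosa: major='Econ' → outer ELSE → K
student=Sven: major='Math' → outer ELSE → K
student=Uma: major='Econ' → outer ELSE → K
student=Xiu: major='Bio' → inner[score >= 70] → H
student=Zane: major='Math' → outer ELSE → K

K, K, K, K, H, K, H, K, K, K, H, K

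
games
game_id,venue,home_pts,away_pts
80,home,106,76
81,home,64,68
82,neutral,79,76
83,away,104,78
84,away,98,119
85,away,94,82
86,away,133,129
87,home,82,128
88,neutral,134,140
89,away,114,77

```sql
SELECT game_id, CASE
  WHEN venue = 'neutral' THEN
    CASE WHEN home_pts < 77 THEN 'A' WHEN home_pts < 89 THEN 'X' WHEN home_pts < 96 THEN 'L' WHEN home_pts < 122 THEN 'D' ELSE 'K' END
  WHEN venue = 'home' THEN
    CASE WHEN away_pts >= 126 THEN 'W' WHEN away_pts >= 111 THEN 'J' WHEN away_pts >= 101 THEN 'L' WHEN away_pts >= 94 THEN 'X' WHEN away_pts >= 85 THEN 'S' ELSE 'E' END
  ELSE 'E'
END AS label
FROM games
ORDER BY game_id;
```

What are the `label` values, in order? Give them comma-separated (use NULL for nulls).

E, E, X, E, E, E, E, W, K, E

game_id=80: venue='home' → inner[ELSE] → E
game_id=81: venue='home' → inner[ELSE] → E
game_id=82: venue='neutral' → inner[home_pts < 89] → X
game_id=83: venue='away' → outer ELSE → E
game_id=84: venue='away' → outer ELSE → E
game_id=85: venue='away' → outer ELSE → E
game_id=86: venue='away' → outer ELSE → E
game_id=87: venue='home' → inner[away_pts >= 126] → W
game_id=88: venue='neutral' → inner[ELSE] → K
game_id=89: venue='away' → outer ELSE → E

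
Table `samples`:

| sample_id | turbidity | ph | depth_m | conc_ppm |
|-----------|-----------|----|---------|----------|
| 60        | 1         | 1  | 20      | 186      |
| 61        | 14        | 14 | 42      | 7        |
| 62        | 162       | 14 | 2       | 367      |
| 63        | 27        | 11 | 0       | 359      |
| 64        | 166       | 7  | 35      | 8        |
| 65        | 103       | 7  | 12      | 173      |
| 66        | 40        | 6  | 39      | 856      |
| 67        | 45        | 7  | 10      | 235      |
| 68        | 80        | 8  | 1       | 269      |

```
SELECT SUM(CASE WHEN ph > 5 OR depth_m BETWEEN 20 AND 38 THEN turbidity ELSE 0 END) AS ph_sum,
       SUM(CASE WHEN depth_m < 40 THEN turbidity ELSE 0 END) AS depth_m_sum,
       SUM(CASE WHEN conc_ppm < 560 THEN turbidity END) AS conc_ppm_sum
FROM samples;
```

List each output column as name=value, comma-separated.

ph_sum=638, depth_m_sum=624, conc_ppm_sum=598

[ph_sum: ph > 5 OR depth_m BETWEEN 20 AND 38]
sample_id=60: ✓ → 1
sample_id=61: ✓ → 14
sample_id=62: ✓ → 162
sample_id=63: ✓ → 27
sample_id=64: ✓ → 166
sample_id=65: ✓ → 103
sample_id=66: ✓ → 40
sample_id=67: ✓ → 45
sample_id=68: ✓ → 80
ph_sum = 1 + 14 + 162 + 27 + 166 + 103 + 40 + 45 + 80 = 638
—
[depth_m_sum: depth_m < 40]
sample_id=60: ✓ → 1
sample_id=61: ✗
sample_id=62: ✓ → 162
sample_id=63: ✓ → 27
sample_id=64: ✓ → 166
sample_id=65: ✓ → 103
sample_id=66: ✓ → 40
sample_id=67: ✓ → 45
sample_id=68: ✓ → 80
depth_m_sum = 1 + 162 + 27 + 166 + 103 + 40 + 45 + 80 = 624
—
[conc_ppm_sum: conc_ppm < 560]
sample_id=60: ✓ → 1
sample_id=61: ✓ → 14
sample_id=62: ✓ → 162
sample_id=63: ✓ → 27
sample_id=64: ✓ → 166
sample_id=65: ✓ → 103
sample_id=66: ✗
sample_id=67: ✓ → 45
sample_id=68: ✓ → 80
conc_ppm_sum = 1 + 14 + 162 + 27 + 166 + 103 + 45 + 80 = 598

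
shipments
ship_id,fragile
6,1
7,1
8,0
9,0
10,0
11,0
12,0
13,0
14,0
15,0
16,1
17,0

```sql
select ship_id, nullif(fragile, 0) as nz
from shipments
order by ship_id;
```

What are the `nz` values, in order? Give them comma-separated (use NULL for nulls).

1, 1, NULL, NULL, NULL, NULL, NULL, NULL, NULL, NULL, 1, NULL

ship_id=6: fragile=1 vs 0: differ → 1
ship_id=7: fragile=1 vs 0: differ → 1
ship_id=8: fragile=0 vs 0: equal → NULL
ship_id=9: fragile=0 vs 0: equal → NULL
ship_id=10: fragile=0 vs 0: equal → NULL
ship_id=11: fragile=0 vs 0: equal → NULL
ship_id=12: fragile=0 vs 0: equal → NULL
ship_id=13: fragile=0 vs 0: equal → NULL
ship_id=14: fragile=0 vs 0: equal → NULL
ship_id=15: fragile=0 vs 0: equal → NULL
ship_id=16: fragile=1 vs 0: differ → 1
ship_id=17: fragile=0 vs 0: equal → NULL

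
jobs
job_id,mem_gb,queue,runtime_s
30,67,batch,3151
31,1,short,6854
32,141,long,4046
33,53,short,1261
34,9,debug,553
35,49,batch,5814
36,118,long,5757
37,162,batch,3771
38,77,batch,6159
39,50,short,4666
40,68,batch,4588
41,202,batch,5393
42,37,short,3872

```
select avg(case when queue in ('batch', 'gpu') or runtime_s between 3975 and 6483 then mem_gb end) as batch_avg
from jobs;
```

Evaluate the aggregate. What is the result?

job_id=30: ✓ → 67
job_id=31: ✗
job_id=32: ✓ → 141
job_id=33: ✗
job_id=34: ✗
job_id=35: ✓ → 49
job_id=36: ✓ → 118
job_id=37: ✓ → 162
job_id=38: ✓ → 77
job_id=39: ✓ → 50
job_id=40: ✓ → 68
job_id=41: ✓ → 202
job_id=42: ✗
batch_avg = (67 + 141 + 49 + 118 + 162 + 77 + 50 + 68 + 202) / 9 = 103.7777777778

103.7777777778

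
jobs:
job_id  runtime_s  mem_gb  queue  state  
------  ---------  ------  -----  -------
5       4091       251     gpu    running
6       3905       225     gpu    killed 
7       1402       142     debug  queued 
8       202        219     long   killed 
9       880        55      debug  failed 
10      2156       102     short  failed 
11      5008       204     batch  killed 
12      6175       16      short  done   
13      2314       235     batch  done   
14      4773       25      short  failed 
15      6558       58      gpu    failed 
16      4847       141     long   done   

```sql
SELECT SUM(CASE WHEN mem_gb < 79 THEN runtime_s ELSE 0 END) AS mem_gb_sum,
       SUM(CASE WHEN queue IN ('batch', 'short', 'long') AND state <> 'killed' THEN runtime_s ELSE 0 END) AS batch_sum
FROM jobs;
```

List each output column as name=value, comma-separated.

[mem_gb_sum: mem_gb < 79]
job_id=5: ✗
job_id=6: ✗
job_id=7: ✗
job_id=8: ✗
job_id=9: ✓ → 880
job_id=10: ✗
job_id=11: ✗
job_id=12: ✓ → 6175
job_id=13: ✗
job_id=14: ✓ → 4773
job_id=15: ✓ → 6558
job_id=16: ✗
mem_gb_sum = 880 + 6175 + 4773 + 6558 = 18386
—
[batch_sum: queue IN ('batch', 'short', 'long') AND state <> 'killed']
job_id=5: ✗
job_id=6: ✗
job_id=7: ✗
job_id=8: ✗
job_id=9: ✗
job_id=10: ✓ → 2156
job_id=11: ✗
job_id=12: ✓ → 6175
job_id=13: ✓ → 2314
job_id=14: ✓ → 4773
job_id=15: ✗
job_id=16: ✓ → 4847
batch_sum = 2156 + 6175 + 2314 + 4773 + 4847 = 20265

mem_gb_sum=18386, batch_sum=20265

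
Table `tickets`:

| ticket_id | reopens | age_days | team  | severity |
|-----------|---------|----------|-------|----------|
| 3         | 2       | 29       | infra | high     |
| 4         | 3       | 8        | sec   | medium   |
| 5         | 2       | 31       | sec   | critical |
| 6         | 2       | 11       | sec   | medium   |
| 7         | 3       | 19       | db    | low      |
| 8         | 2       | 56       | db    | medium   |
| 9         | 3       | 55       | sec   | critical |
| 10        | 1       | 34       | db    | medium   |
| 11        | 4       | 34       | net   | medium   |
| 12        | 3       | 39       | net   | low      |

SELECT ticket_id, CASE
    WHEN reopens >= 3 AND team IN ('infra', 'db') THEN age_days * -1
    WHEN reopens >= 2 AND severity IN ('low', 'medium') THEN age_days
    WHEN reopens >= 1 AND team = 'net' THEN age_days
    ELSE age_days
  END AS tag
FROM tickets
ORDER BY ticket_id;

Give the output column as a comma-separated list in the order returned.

ticket_id=3: ELSE → 29
ticket_id=4: reopens >= 2 AND severity IN ('low', 'medium') → 8
ticket_id=5: ELSE → 31
ticket_id=6: reopens >= 2 AND severity IN ('low', 'medium') → 11
ticket_id=7: reopens >= 3 AND team IN ('infra', 'db') → -19
ticket_id=8: reopens >= 2 AND severity IN ('low', 'medium') → 56
ticket_id=9: ELSE → 55
ticket_id=10: ELSE → 34
ticket_id=11: reopens >= 2 AND severity IN ('low', 'medium') → 34
ticket_id=12: reopens >= 2 AND severity IN ('low', 'medium') → 39

29, 8, 31, 11, -19, 56, 55, 34, 34, 39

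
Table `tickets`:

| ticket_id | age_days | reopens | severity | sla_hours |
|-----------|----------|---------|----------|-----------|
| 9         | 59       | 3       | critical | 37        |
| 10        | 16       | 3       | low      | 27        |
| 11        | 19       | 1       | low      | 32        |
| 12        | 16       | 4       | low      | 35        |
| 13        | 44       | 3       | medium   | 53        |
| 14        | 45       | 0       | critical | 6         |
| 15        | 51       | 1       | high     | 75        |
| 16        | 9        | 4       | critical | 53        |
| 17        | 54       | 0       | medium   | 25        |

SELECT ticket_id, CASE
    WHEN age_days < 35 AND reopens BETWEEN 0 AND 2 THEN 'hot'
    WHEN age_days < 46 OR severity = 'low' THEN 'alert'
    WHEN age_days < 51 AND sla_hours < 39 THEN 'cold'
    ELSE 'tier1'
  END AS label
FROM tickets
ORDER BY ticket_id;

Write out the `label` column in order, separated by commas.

ticket_id=9: ELSE → tier1
ticket_id=10: age_days < 46 OR severity = 'low' → alert
ticket_id=11: age_days < 35 AND reopens BETWEEN 0 AND 2 → hot
ticket_id=12: age_days < 46 OR severity = 'low' → alert
ticket_id=13: age_days < 46 OR severity = 'low' → alert
ticket_id=14: age_days < 46 OR severity = 'low' → alert
ticket_id=15: ELSE → tier1
ticket_id=16: age_days < 46 OR severity = 'low' → alert
ticket_id=17: ELSE → tier1

tier1, alert, hot, alert, alert, alert, tier1, alert, tier1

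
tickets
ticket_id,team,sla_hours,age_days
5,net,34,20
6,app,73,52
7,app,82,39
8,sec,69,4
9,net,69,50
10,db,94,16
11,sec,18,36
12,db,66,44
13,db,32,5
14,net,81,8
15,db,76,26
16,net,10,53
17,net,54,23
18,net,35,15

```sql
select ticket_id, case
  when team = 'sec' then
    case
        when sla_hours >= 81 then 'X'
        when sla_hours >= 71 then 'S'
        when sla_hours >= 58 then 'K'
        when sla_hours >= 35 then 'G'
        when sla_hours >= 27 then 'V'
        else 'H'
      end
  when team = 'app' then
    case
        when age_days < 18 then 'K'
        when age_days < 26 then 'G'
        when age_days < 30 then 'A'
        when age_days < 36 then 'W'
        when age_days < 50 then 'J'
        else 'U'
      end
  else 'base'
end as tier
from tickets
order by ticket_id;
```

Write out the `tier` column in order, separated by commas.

base, U, J, K, base, base, H, base, base, base, base, base, base, base

ticket_id=5: team='net' → outer ELSE → base
ticket_id=6: team='app' → inner[ELSE] → U
ticket_id=7: team='app' → inner[age_days < 50] → J
ticket_id=8: team='sec' → inner[sla_hours >= 58] → K
ticket_id=9: team='net' → outer ELSE → base
ticket_id=10: team='db' → outer ELSE → base
ticket_id=11: team='sec' → inner[ELSE] → H
ticket_id=12: team='db' → outer ELSE → base
ticket_id=13: team='db' → outer ELSE → base
ticket_id=14: team='net' → outer ELSE → base
ticket_id=15: team='db' → outer ELSE → base
ticket_id=16: team='net' → outer ELSE → base
ticket_id=17: team='net' → outer ELSE → base
ticket_id=18: team='net' → outer ELSE → base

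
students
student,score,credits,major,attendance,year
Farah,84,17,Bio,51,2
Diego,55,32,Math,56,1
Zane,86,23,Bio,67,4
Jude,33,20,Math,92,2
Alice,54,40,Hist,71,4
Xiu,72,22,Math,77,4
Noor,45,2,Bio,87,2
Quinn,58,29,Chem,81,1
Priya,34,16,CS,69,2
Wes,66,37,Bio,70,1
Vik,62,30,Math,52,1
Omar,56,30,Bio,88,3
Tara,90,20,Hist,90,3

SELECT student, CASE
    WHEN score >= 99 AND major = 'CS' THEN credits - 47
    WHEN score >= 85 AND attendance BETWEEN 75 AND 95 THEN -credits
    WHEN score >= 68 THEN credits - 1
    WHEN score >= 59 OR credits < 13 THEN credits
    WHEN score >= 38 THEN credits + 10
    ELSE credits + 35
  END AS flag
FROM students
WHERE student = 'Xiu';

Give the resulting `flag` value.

student = Xiu: score=72, credits=22, major=Math, attendance=77, year=4.
score >= 99 AND major = 'CS' → false
score >= 85 AND attendance BETWEEN 75 AND 95 → false
score >= 68 → true → 21

21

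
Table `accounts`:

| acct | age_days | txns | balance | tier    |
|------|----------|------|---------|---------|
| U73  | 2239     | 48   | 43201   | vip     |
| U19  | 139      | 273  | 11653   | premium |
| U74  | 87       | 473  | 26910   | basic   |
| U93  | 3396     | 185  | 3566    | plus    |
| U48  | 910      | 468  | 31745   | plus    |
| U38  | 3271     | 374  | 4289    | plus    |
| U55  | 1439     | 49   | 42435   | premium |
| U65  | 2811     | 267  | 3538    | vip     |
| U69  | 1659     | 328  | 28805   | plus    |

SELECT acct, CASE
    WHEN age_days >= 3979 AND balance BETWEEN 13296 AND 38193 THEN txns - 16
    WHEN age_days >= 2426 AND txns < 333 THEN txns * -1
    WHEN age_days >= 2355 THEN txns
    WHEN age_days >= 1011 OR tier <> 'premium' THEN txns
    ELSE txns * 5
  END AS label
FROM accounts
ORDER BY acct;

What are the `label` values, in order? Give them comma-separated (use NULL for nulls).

1365, 374, 468, 49, -267, 328, 48, 473, -185

acct=U19: ELSE → 1365
acct=U38: age_days >= 2355 → 374
acct=U48: age_days >= 1011 OR tier <> 'premium' → 468
acct=U55: age_days >= 1011 OR tier <> 'premium' → 49
acct=U65: age_days >= 2426 AND txns < 333 → -267
acct=U69: age_days >= 1011 OR tier <> 'premium' → 328
acct=U73: age_days >= 1011 OR tier <> 'premium' → 48
acct=U74: age_days >= 1011 OR tier <> 'premium' → 473
acct=U93: age_days >= 2426 AND txns < 333 → -185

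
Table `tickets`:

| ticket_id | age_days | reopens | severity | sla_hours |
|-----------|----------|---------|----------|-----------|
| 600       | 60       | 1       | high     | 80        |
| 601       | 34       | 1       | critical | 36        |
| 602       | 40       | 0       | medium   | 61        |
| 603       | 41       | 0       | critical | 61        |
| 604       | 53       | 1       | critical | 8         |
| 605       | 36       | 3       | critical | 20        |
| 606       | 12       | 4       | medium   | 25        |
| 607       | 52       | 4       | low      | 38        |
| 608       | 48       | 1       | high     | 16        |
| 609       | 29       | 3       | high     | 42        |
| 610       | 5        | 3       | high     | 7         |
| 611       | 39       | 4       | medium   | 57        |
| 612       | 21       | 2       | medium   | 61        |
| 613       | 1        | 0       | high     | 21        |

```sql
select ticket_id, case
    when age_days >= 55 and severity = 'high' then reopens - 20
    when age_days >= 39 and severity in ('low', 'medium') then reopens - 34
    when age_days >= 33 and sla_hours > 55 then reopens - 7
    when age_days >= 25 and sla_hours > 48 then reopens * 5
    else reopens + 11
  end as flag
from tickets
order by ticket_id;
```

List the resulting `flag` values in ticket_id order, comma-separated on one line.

ticket_id=600: age_days >= 55 and severity = 'high' → -19
ticket_id=601: ELSE → 12
ticket_id=602: age_days >= 39 and severity in ('low', 'medium') → -34
ticket_id=603: age_days >= 33 and sla_hours > 55 → -7
ticket_id=604: ELSE → 12
ticket_id=605: ELSE → 14
ticket_id=606: ELSE → 15
ticket_id=607: age_days >= 39 and severity in ('low', 'medium') → -30
ticket_id=608: ELSE → 12
ticket_id=609: ELSE → 14
ticket_id=610: ELSE → 14
ticket_id=611: age_days >= 39 and severity in ('low', 'medium') → -30
ticket_id=612: ELSE → 13
ticket_id=613: ELSE → 11

-19, 12, -34, -7, 12, 14, 15, -30, 12, 14, 14, -30, 13, 11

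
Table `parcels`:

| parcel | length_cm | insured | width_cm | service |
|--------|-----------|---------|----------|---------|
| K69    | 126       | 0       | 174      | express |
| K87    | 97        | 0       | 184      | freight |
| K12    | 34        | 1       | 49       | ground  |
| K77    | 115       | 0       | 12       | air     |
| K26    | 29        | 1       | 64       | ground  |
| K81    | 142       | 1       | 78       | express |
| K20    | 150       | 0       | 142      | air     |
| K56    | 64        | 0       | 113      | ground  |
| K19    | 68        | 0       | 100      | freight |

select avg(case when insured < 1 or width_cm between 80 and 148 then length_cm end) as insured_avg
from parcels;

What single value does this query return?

parcel=K69: ✓ → 126
parcel=K87: ✓ → 97
parcel=K12: ✗
parcel=K77: ✓ → 115
parcel=K26: ✗
parcel=K81: ✗
parcel=K20: ✓ → 150
parcel=K56: ✓ → 64
parcel=K19: ✓ → 68
insured_avg = (126 + 97 + 115 + 150 + 64 + 68) / 6 = 103.3333333333

103.3333333333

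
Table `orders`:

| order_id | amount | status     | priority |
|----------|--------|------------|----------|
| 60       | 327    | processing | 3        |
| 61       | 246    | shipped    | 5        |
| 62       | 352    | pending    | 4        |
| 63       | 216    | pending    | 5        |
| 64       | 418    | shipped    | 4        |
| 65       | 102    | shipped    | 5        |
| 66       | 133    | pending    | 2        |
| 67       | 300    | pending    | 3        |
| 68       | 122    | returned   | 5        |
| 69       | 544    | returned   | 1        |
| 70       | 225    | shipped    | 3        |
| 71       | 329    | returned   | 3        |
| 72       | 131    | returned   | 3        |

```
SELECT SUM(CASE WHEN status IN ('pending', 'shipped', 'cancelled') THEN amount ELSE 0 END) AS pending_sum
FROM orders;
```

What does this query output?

order_id=60: ✗
order_id=61: ✓ → 246
order_id=62: ✓ → 352
order_id=63: ✓ → 216
order_id=64: ✓ → 418
order_id=65: ✓ → 102
order_id=66: ✓ → 133
order_id=67: ✓ → 300
order_id=68: ✗
order_id=69: ✗
order_id=70: ✓ → 225
order_id=71: ✗
order_id=72: ✗
pending_sum = 246 + 352 + 216 + 418 + 102 + 133 + 300 + 225 = 1992

1992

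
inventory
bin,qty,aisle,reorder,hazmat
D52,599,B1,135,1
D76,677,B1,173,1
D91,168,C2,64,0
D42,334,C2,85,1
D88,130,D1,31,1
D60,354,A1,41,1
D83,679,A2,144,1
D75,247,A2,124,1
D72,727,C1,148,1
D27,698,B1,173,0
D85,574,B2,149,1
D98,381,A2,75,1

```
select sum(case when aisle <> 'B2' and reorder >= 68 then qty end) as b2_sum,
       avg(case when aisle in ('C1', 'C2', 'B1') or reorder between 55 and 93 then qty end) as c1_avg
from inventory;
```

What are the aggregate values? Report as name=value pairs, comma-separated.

b2_sum=4342, c1_avg=512

[b2_sum: aisle <> 'B2' and reorder >= 68]
bin=D52: ✓ → 599
bin=D76: ✓ → 677
bin=D91: ✗
bin=D42: ✓ → 334
bin=D88: ✗
bin=D60: ✗
bin=D83: ✓ → 679
bin=D75: ✓ → 247
bin=D72: ✓ → 727
bin=D27: ✓ → 698
bin=D85: ✗
bin=D98: ✓ → 381
b2_sum = 599 + 677 + 334 + 679 + 247 + 727 + 698 + 381 = 4342
—
[c1_avg: aisle in ('C1', 'C2', 'B1') or reorder between 55 and 93]
bin=D52: ✓ → 599
bin=D76: ✓ → 677
bin=D91: ✓ → 168
bin=D42: ✓ → 334
bin=D88: ✗
bin=D60: ✗
bin=D83: ✗
bin=D75: ✗
bin=D72: ✓ → 727
bin=D27: ✓ → 698
bin=D85: ✗
bin=D98: ✓ → 381
c1_avg = (599 + 677 + 168 + 334 + 727 + 698 + 381) / 7 = 512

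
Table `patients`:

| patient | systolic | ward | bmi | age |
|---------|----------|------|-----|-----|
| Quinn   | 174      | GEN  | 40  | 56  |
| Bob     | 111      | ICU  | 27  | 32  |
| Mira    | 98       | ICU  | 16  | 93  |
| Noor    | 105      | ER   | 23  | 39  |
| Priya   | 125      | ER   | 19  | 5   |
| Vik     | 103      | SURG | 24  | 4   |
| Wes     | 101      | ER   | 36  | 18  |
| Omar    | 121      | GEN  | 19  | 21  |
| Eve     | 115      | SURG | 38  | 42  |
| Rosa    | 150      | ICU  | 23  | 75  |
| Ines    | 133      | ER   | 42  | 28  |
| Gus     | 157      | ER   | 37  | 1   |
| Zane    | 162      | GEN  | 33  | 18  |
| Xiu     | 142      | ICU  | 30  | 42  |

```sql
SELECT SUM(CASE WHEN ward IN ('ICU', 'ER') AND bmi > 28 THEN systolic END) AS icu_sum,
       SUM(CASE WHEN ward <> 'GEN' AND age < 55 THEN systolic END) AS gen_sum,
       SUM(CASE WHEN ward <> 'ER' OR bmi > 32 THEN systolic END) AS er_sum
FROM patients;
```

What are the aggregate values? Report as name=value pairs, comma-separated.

[icu_sum: ward IN ('ICU', 'ER') AND bmi > 28]
patient=Quinn: ✗
patient=Bob: ✗
patient=Mira: ✗
patient=Noor: ✗
patient=Priya: ✗
patient=Vik: ✗
patient=Wes: ✓ → 101
patient=Omar: ✗
patient=Eve: ✗
patient=Rosa: ✗
patient=Ines: ✓ → 133
patient=Gus: ✓ → 157
patient=Zane: ✗
patient=Xiu: ✓ → 142
icu_sum = 101 + 133 + 157 + 142 = 533
—
[gen_sum: ward <> 'GEN' AND age < 55]
patient=Quinn: ✗
patient=Bob: ✓ → 111
patient=Mira: ✗
patient=Noor: ✓ → 105
patient=Priya: ✓ → 125
patient=Vik: ✓ → 103
patient=Wes: ✓ → 101
patient=Omar: ✗
patient=Eve: ✓ → 115
patient=Rosa: ✗
patient=Ines: ✓ → 133
patient=Gus: ✓ → 157
patient=Zane: ✗
patient=Xiu: ✓ → 142
gen_sum = 111 + 105 + 125 + 103 + 101 + 115 + 133 + 157 + 142 = 1092
—
[er_sum: ward <> 'ER' OR bmi > 32]
patient=Quinn: ✓ → 174
patient=Bob: ✓ → 111
patient=Mira: ✓ → 98
patient=Noor: ✗
patient=Priya: ✗
patient=Vik: ✓ → 103
patient=Wes: ✓ → 101
patient=Omar: ✓ → 121
patient=Eve: ✓ → 115
patient=Rosa: ✓ → 150
patient=Ines: ✓ → 133
patient=Gus: ✓ → 157
patient=Zane: ✓ → 162
patient=Xiu: ✓ → 142
er_sum = 174 + 111 + 98 + 103 + 101 + 121 + 115 + 150 + 133 + 157 + 162 + 142 = 1567

icu_sum=533, gen_sum=1092, er_sum=1567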